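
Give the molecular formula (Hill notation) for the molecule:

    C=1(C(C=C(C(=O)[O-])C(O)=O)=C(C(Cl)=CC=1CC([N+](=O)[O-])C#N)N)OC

Heavy atoms from the SMILES: 14 C, 1 Cl, 3 N, 7 O.
Implicit hydrogens by atom environment:
  5 × C (aromatic): no H
  4 × C: no H
  4 × O: no H
  2 × C: 1 H each → 2
  2 × O (charge -1): no H
  1 × C: 3 H
  1 × C: 2 H
  1 × C (aromatic): 1 H
  1 × Cl: no H
  1 × N: 2 H
  1 × N: no H
  1 × N (charge +1): no H
  1 × O: 1 H
  Total hydrogens = 11.
Net charge -1.
Molecular formula: C14H11ClN3O7-

C14H11ClN3O7-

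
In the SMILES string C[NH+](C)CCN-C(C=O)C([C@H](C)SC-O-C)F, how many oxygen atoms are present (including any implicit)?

The symbol for oxygen appears 2 times in the SMILES.

2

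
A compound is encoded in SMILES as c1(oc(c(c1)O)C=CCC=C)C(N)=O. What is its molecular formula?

Heavy atoms from the SMILES: 10 C, 1 N, 3 O.
Implicit hydrogens by atom environment:
  3 × C: 1 H each → 3
  3 × C (aromatic): no H
  2 × C: 2 H each → 4
  1 × C (aromatic): 1 H
  1 × C: no H
  1 × N: 2 H
  1 × O: 1 H
  1 × O (aromatic): no H
  1 × O: no H
  Total hydrogens = 11.
Molecular formula: C10H11NO3

C10H11NO3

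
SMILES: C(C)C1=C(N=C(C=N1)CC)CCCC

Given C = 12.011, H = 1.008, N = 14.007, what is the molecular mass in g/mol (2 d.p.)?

192.31

Molecular formula: C12H20N2.
M = 12×12.011 + 20×1.008 + 2×14.007 = 192.31 g/mol.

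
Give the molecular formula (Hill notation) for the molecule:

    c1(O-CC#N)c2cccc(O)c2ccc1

C12H9NO2

Heavy atoms from the SMILES: 12 C, 1 N, 2 O.
Implicit hydrogens by atom environment:
  6 × C (aromatic): 1 H each → 6
  4 × C (aromatic): no H
  1 × C: 2 H
  1 × C: no H
  1 × N: no H
  1 × O: 1 H
  1 × O: no H
  Total hydrogens = 9.
Molecular formula: C12H9NO2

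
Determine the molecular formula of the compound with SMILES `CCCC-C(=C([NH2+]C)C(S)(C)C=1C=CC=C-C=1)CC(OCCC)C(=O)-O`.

C21H34NO3S+

Heavy atoms from the SMILES: 21 C, 1 N, 3 O, 1 S.
Implicit hydrogens by atom environment:
  6 × C: 2 H each → 12
  5 × C (aromatic): 1 H each → 5
  4 × C: 3 H each → 12
  4 × C: no H
  2 × O: no H
  1 × C: 1 H
  1 × C (aromatic): no H
  1 × N (charge +1): 2 H
  1 × O: 1 H
  1 × S: 1 H
  Total hydrogens = 34.
Net charge +1.
Molecular formula: C21H34NO3S+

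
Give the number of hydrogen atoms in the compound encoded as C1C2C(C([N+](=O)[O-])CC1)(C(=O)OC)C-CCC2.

Hydrogens are implicit in SMILES; fill each atom to its normal valence:
  7 × C: 2 H each → 14
  3 × O: no H
  2 × C: 1 H each → 2
  2 × C: no H
  1 × C: 3 H
  1 × N (charge +1): no H
  1 × O (charge -1): no H
  Total hydrogens = 19.

19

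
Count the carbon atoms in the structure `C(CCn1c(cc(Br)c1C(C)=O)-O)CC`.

The symbol for carbon appears 11 times in the SMILES. Lowercase c denotes aromatic carbon and counts toward C.

11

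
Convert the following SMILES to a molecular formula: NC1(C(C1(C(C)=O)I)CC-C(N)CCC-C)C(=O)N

Heavy atoms from the SMILES: 13 C, 1 I, 3 N, 2 O.
Implicit hydrogens by atom environment:
  5 × C: 2 H each → 10
  4 × C: no H
  3 × N: 2 H each → 6
  2 × C: 3 H each → 6
  2 × C: 1 H each → 2
  2 × O: no H
  1 × I: no H
  Total hydrogens = 24.
Molecular formula: C13H24IN3O2

C13H24IN3O2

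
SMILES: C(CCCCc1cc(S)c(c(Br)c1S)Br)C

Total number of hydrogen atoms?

16

Hydrogens are implicit in SMILES; fill each atom to its normal valence:
  5 × C: 2 H each → 10
  5 × C (aromatic): no H
  2 × Br: no H
  2 × S: 1 H each → 2
  1 × C: 3 H
  1 × C (aromatic): 1 H
  Total hydrogens = 16.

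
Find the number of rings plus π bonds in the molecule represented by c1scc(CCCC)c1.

Molecular formula from the SMILES: C8H12S.
DoU = (2C + 2 + N − H − X)/2 = (2·8 + 2 + 0 − 12 − 0)/2 = 6/2 = 3.
(Structurally: 1 ring(s) + 2 π bond(s) = 3.)

3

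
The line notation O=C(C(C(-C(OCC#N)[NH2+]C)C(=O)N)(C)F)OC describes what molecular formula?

C10H17FN3O4+

Heavy atoms from the SMILES: 10 C, 1 F, 3 N, 4 O.
Implicit hydrogens by atom environment:
  4 × C: no H
  4 × O: no H
  3 × C: 3 H each → 9
  2 × C: 1 H each → 2
  1 × C: 2 H
  1 × F: no H
  1 × N (charge +1): 2 H
  1 × N: 2 H
  1 × N: no H
  Total hydrogens = 17.
Net charge +1.
Molecular formula: C10H17FN3O4+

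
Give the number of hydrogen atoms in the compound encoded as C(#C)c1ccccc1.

6

Hydrogens are implicit in SMILES; fill each atom to its normal valence:
  5 × C (aromatic): 1 H each → 5
  1 × C: 1 H
  1 × C (aromatic): no H
  1 × C: no H
  Total hydrogens = 6.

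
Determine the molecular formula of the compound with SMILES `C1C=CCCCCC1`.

Heavy atoms from the SMILES: 8 C.
Implicit hydrogens by atom environment:
  6 × C: 2 H each → 12
  2 × C: 1 H each → 2
  Total hydrogens = 14.
Molecular formula: C8H14

C8H14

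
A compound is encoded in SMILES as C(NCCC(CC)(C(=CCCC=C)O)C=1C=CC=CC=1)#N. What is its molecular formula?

C18H24N2O

Heavy atoms from the SMILES: 18 C, 2 N, 1 O.
Implicit hydrogens by atom environment:
  6 × C: 2 H each → 12
  5 × C (aromatic): 1 H each → 5
  3 × C: no H
  2 × C: 1 H each → 2
  1 × C: 3 H
  1 × C (aromatic): no H
  1 × N: 1 H
  1 × N: no H
  1 × O: 1 H
  Total hydrogens = 24.
Molecular formula: C18H24N2O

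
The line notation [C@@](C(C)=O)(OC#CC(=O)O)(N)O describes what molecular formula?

C6H7NO5

Heavy atoms from the SMILES: 6 C, 1 N, 5 O.
Implicit hydrogens by atom environment:
  5 × C: no H
  3 × O: no H
  2 × O: 1 H each → 2
  1 × C: 3 H
  1 × N: 2 H
  Total hydrogens = 7.
Molecular formula: C6H7NO5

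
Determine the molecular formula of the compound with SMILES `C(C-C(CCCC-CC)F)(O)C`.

C10H21FO

Heavy atoms from the SMILES: 10 C, 1 F, 1 O.
Implicit hydrogens by atom environment:
  6 × C: 2 H each → 12
  2 × C: 3 H each → 6
  2 × C: 1 H each → 2
  1 × F: no H
  1 × O: 1 H
  Total hydrogens = 21.
Molecular formula: C10H21FO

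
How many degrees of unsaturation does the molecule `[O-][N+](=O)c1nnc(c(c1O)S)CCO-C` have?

5

Molecular formula from the SMILES: C7H9N3O4S.
DoU = (2C + 2 + N − H − X)/2 = (2·7 + 2 + 3 − 9 − 0)/2 = 10/2 = 5.
(Structurally: 1 ring(s) + 4 π bond(s) = 5.)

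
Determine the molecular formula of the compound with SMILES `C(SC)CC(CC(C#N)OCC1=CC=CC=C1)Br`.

C14H18BrNOS

Heavy atoms from the SMILES: 1 Br, 14 C, 1 N, 1 O, 1 S.
Implicit hydrogens by atom environment:
  5 × C (aromatic): 1 H each → 5
  4 × C: 2 H each → 8
  2 × C: 1 H each → 2
  1 × Br: no H
  1 × C: 3 H
  1 × C: no H
  1 × C (aromatic): no H
  1 × N: no H
  1 × O: no H
  1 × S: no H
  Total hydrogens = 18.
Molecular formula: C14H18BrNOS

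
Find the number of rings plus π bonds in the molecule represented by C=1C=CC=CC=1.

Molecular formula from the SMILES: C6H6.
DoU = (2C + 2 + N − H − X)/2 = (2·6 + 2 + 0 − 6 − 0)/2 = 8/2 = 4.
(Structurally: 1 ring(s) + 3 π bond(s) = 4.)

4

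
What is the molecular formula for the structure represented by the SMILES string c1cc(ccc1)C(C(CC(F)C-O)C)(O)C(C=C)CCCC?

C19H29FO2

Heavy atoms from the SMILES: 19 C, 1 F, 2 O.
Implicit hydrogens by atom environment:
  6 × C: 2 H each → 12
  5 × C (aromatic): 1 H each → 5
  4 × C: 1 H each → 4
  2 × C: 3 H each → 6
  2 × O: 1 H each → 2
  1 × C: no H
  1 × C (aromatic): no H
  1 × F: no H
  Total hydrogens = 29.
Molecular formula: C19H29FO2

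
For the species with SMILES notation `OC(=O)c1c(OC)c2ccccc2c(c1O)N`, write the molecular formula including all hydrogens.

Heavy atoms from the SMILES: 12 C, 1 N, 4 O.
Implicit hydrogens by atom environment:
  6 × C (aromatic): no H
  4 × C (aromatic): 1 H each → 4
  2 × O: 1 H each → 2
  2 × O: no H
  1 × C: 3 H
  1 × C: no H
  1 × N: 2 H
  Total hydrogens = 11.
Molecular formula: C12H11NO4

C12H11NO4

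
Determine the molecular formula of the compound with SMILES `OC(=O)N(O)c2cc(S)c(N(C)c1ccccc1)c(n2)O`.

Heavy atoms from the SMILES: 13 C, 3 N, 4 O, 1 S.
Implicit hydrogens by atom environment:
  6 × C (aromatic): 1 H each → 6
  5 × C (aromatic): no H
  3 × O: 1 H each → 3
  2 × N: no H
  1 × C: 3 H
  1 × C: no H
  1 × N (aromatic): no H
  1 × O: no H
  1 × S: 1 H
  Total hydrogens = 13.
Molecular formula: C13H13N3O4S

C13H13N3O4S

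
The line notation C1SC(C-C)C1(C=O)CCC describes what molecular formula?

C9H16OS

Heavy atoms from the SMILES: 9 C, 1 O, 1 S.
Implicit hydrogens by atom environment:
  4 × C: 2 H each → 8
  2 × C: 3 H each → 6
  2 × C: 1 H each → 2
  1 × C: no H
  1 × O: no H
  1 × S: no H
  Total hydrogens = 16.
Molecular formula: C9H16OS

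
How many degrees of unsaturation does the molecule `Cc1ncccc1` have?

Molecular formula from the SMILES: C6H7N.
DoU = (2C + 2 + N − H − X)/2 = (2·6 + 2 + 1 − 7 − 0)/2 = 8/2 = 4.
(Structurally: 1 ring(s) + 3 π bond(s) = 4.)

4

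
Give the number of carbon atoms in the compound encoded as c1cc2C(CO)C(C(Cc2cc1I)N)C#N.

The symbol for carbon appears 12 times in the SMILES. Lowercase c denotes aromatic carbon and counts toward C.

12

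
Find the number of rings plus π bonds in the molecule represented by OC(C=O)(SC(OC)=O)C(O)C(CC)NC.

2

Molecular formula from the SMILES: C9H17NO5S.
DoU = (2C + 2 + N − H − X)/2 = (2·9 + 2 + 1 − 17 − 0)/2 = 4/2 = 2.
(Structurally: 0 ring(s) + 2 π bond(s) = 2.)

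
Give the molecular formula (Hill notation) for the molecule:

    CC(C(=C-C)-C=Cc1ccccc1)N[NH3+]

Heavy atoms from the SMILES: 13 C, 2 N.
Implicit hydrogens by atom environment:
  5 × C (aromatic): 1 H each → 5
  4 × C: 1 H each → 4
  2 × C: 3 H each → 6
  1 × C: no H
  1 × C (aromatic): no H
  1 × N (charge +1): 3 H
  1 × N: 1 H
  Total hydrogens = 19.
Net charge +1.
Molecular formula: C13H19N2+

C13H19N2+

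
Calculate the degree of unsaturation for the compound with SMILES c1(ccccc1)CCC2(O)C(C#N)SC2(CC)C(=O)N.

Molecular formula from the SMILES: C15H18N2O2S.
DoU = (2C + 2 + N − H − X)/2 = (2·15 + 2 + 2 − 18 − 0)/2 = 16/2 = 8.
(Structurally: 2 ring(s) + 6 π bond(s) = 8.)

8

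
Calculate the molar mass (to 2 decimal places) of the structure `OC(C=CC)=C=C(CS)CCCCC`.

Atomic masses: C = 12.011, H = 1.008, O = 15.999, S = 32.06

Molecular formula: C12H20OS.
M = 12×12.011 + 20×1.008 + 1×15.999 + 1×32.06 = 212.35 g/mol.

212.35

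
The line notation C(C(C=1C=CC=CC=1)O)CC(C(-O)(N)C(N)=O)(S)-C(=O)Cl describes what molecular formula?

C13H17ClN2O4S

Heavy atoms from the SMILES: 13 C, 1 Cl, 2 N, 4 O, 1 S.
Implicit hydrogens by atom environment:
  5 × C (aromatic): 1 H each → 5
  4 × C: no H
  2 × C: 2 H each → 4
  2 × N: 2 H each → 4
  2 × O: 1 H each → 2
  2 × O: no H
  1 × C: 1 H
  1 × C (aromatic): no H
  1 × Cl: no H
  1 × S: 1 H
  Total hydrogens = 17.
Molecular formula: C13H17ClN2O4S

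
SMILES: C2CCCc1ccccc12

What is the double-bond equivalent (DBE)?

Molecular formula from the SMILES: C10H12.
DoU = (2C + 2 + N − H − X)/2 = (2·10 + 2 + 0 − 12 − 0)/2 = 10/2 = 5.
(Structurally: 2 ring(s) + 3 π bond(s) = 5.)

5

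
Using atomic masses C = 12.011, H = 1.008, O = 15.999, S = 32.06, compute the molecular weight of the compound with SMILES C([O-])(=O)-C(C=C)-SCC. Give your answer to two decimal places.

Molecular formula: C6H9O2S-.
M = 6×12.011 + 9×1.008 + 2×15.999 + 1×32.06 = 145.20 g/mol.

145.20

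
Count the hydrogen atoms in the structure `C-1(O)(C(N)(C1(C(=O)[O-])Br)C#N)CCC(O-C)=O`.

Hydrogens are implicit in SMILES; fill each atom to its normal valence:
  6 × C: no H
  3 × O: no H
  2 × C: 2 H each → 4
  1 × Br: no H
  1 × C: 3 H
  1 × N: 2 H
  1 × N: no H
  1 × O: 1 H
  1 × O (charge -1): no H
  Total hydrogens = 10.

10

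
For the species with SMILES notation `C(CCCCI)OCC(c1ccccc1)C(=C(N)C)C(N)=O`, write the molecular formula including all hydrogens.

Heavy atoms from the SMILES: 17 C, 1 I, 2 N, 2 O.
Implicit hydrogens by atom environment:
  6 × C: 2 H each → 12
  5 × C (aromatic): 1 H each → 5
  3 × C: no H
  2 × N: 2 H each → 4
  2 × O: no H
  1 × C: 3 H
  1 × C: 1 H
  1 × C (aromatic): no H
  1 × I: no H
  Total hydrogens = 25.
Molecular formula: C17H25IN2O2

C17H25IN2O2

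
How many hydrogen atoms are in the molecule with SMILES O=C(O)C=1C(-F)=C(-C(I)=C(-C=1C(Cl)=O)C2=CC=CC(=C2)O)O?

7

Hydrogens are implicit in SMILES; fill each atom to its normal valence:
  8 × C (aromatic): no H
  4 × C (aromatic): 1 H each → 4
  3 × O: 1 H each → 3
  2 × C: no H
  2 × O: no H
  1 × Cl: no H
  1 × F: no H
  1 × I: no H
  Total hydrogens = 7.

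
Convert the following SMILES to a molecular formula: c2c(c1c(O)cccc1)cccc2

Heavy atoms from the SMILES: 12 C, 1 O.
Implicit hydrogens by atom environment:
  9 × C (aromatic): 1 H each → 9
  3 × C (aromatic): no H
  1 × O: 1 H
  Total hydrogens = 10.
Molecular formula: C12H10O

C12H10O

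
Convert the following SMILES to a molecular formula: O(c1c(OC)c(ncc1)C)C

Heavy atoms from the SMILES: 8 C, 1 N, 2 O.
Implicit hydrogens by atom environment:
  3 × C: 3 H each → 9
  3 × C (aromatic): no H
  2 × C (aromatic): 1 H each → 2
  2 × O: no H
  1 × N (aromatic): no H
  Total hydrogens = 11.
Molecular formula: C8H11NO2

C8H11NO2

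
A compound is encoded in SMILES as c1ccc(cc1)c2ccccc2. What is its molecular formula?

C12H10

Heavy atoms from the SMILES: 12 C.
Implicit hydrogens by atom environment:
  10 × C (aromatic): 1 H each → 10
  2 × C (aromatic): no H
  Total hydrogens = 10.
Molecular formula: C12H10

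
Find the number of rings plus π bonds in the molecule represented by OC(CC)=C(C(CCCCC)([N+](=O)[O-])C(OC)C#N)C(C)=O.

Molecular formula from the SMILES: C15H24N2O5.
DoU = (2C + 2 + N − H − X)/2 = (2·15 + 2 + 2 − 24 − 0)/2 = 10/2 = 5.
(Structurally: 0 ring(s) + 5 π bond(s) = 5.)

5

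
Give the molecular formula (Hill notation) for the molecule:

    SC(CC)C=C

C5H10S

Heavy atoms from the SMILES: 5 C, 1 S.
Implicit hydrogens by atom environment:
  2 × C: 2 H each → 4
  2 × C: 1 H each → 2
  1 × C: 3 H
  1 × S: 1 H
  Total hydrogens = 10.
Molecular formula: C5H10S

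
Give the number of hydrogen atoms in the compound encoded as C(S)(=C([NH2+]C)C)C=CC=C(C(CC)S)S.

20

Hydrogens are implicit in SMILES; fill each atom to its normal valence:
  4 × C: 1 H each → 4
  3 × C: 3 H each → 9
  3 × C: no H
  3 × S: 1 H each → 3
  1 × C: 2 H
  1 × N (charge +1): 2 H
  Total hydrogens = 20.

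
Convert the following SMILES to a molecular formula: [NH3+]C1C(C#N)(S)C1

C4H7N2S+

Heavy atoms from the SMILES: 4 C, 2 N, 1 S.
Implicit hydrogens by atom environment:
  2 × C: no H
  1 × C: 2 H
  1 × C: 1 H
  1 × N (charge +1): 3 H
  1 × N: no H
  1 × S: 1 H
  Total hydrogens = 7.
Net charge +1.
Molecular formula: C4H7N2S+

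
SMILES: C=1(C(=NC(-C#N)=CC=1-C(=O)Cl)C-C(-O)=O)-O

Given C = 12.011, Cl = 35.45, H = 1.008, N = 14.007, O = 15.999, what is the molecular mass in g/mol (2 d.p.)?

240.60

Molecular formula: C9H5ClN2O4.
M = 9×12.011 + 1×35.45 + 5×1.008 + 2×14.007 + 4×15.999 = 240.60 g/mol.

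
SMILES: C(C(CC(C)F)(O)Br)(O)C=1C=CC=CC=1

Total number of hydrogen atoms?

14

Hydrogens are implicit in SMILES; fill each atom to its normal valence:
  5 × C (aromatic): 1 H each → 5
  2 × C: 1 H each → 2
  2 × O: 1 H each → 2
  1 × Br: no H
  1 × C: 3 H
  1 × C: 2 H
  1 × C: no H
  1 × C (aromatic): no H
  1 × F: no H
  Total hydrogens = 14.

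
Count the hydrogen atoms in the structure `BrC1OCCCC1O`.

Hydrogens are implicit in SMILES; fill each atom to its normal valence:
  3 × C: 2 H each → 6
  2 × C: 1 H each → 2
  1 × Br: no H
  1 × O: 1 H
  1 × O: no H
  Total hydrogens = 9.

9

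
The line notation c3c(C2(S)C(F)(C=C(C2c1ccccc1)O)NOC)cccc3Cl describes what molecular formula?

Heavy atoms from the SMILES: 18 C, 1 Cl, 1 F, 1 N, 2 O, 1 S.
Implicit hydrogens by atom environment:
  9 × C (aromatic): 1 H each → 9
  3 × C: no H
  3 × C (aromatic): no H
  2 × C: 1 H each → 2
  1 × C: 3 H
  1 × Cl: no H
  1 × F: no H
  1 × N: 1 H
  1 × O: 1 H
  1 × O: no H
  1 × S: 1 H
  Total hydrogens = 17.
Molecular formula: C18H17ClFNO2S

C18H17ClFNO2S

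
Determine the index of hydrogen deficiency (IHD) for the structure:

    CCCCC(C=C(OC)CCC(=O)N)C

2

Molecular formula from the SMILES: C12H23NO2.
DoU = (2C + 2 + N − H − X)/2 = (2·12 + 2 + 1 − 23 − 0)/2 = 4/2 = 2.
(Structurally: 0 ring(s) + 2 π bond(s) = 2.)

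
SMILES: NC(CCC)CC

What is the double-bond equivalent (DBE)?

0

Molecular formula from the SMILES: C6H15N.
DoU = (2C + 2 + N − H − X)/2 = (2·6 + 2 + 1 − 15 − 0)/2 = 0/2 = 0.
(Structurally: 0 ring(s) + 0 π bond(s) = 0.)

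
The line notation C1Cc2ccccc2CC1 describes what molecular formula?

C10H12

Heavy atoms from the SMILES: 10 C.
Implicit hydrogens by atom environment:
  4 × C: 2 H each → 8
  4 × C (aromatic): 1 H each → 4
  2 × C (aromatic): no H
  Total hydrogens = 12.
Molecular formula: C10H12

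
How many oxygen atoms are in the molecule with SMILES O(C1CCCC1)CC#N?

The symbol for oxygen appears 1 time in the SMILES.

1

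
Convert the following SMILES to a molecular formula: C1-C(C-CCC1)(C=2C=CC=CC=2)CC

C14H20

Heavy atoms from the SMILES: 14 C.
Implicit hydrogens by atom environment:
  6 × C: 2 H each → 12
  5 × C (aromatic): 1 H each → 5
  1 × C: 3 H
  1 × C: no H
  1 × C (aromatic): no H
  Total hydrogens = 20.
Molecular formula: C14H20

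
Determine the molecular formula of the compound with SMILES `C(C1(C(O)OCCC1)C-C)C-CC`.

C11H22O2

Heavy atoms from the SMILES: 11 C, 2 O.
Implicit hydrogens by atom environment:
  7 × C: 2 H each → 14
  2 × C: 3 H each → 6
  1 × C: 1 H
  1 × C: no H
  1 × O: 1 H
  1 × O: no H
  Total hydrogens = 22.
Molecular formula: C11H22O2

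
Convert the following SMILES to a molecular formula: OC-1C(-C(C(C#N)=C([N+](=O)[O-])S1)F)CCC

C9H11FN2O3S

Heavy atoms from the SMILES: 9 C, 1 F, 2 N, 3 O, 1 S.
Implicit hydrogens by atom environment:
  3 × C: 1 H each → 3
  3 × C: no H
  2 × C: 2 H each → 4
  1 × C: 3 H
  1 × F: no H
  1 × N (charge +1): no H
  1 × N: no H
  1 × O: 1 H
  1 × O: no H
  1 × O (charge -1): no H
  1 × S: no H
  Total hydrogens = 11.
Molecular formula: C9H11FN2O3S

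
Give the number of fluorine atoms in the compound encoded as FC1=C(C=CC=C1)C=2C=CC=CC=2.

The symbol for fluorine appears 1 time in the SMILES.

1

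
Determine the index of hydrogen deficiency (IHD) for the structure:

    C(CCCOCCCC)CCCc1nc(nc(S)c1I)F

Molecular formula from the SMILES: C15H24FIN2OS.
DoU = (2C + 2 + N − H − X)/2 = (2·15 + 2 + 2 − 24 − 2)/2 = 8/2 = 4.
(Structurally: 1 ring(s) + 3 π bond(s) = 4.)

4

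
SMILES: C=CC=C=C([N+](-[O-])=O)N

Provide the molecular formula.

C5H6N2O2

Heavy atoms from the SMILES: 5 C, 2 N, 2 O.
Implicit hydrogens by atom environment:
  2 × C: 1 H each → 2
  2 × C: no H
  1 × C: 2 H
  1 × N: 2 H
  1 × N (charge +1): no H
  1 × O: no H
  1 × O (charge -1): no H
  Total hydrogens = 6.
Molecular formula: C5H6N2O2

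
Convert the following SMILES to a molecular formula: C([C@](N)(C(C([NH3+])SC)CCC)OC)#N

Heavy atoms from the SMILES: 9 C, 3 N, 1 O, 1 S.
Implicit hydrogens by atom environment:
  3 × C: 3 H each → 9
  2 × C: 2 H each → 4
  2 × C: 1 H each → 2
  2 × C: no H
  1 × N (charge +1): 3 H
  1 × N: 2 H
  1 × N: no H
  1 × O: no H
  1 × S: no H
  Total hydrogens = 20.
Net charge +1.
Molecular formula: C9H20N3OS+

C9H20N3OS+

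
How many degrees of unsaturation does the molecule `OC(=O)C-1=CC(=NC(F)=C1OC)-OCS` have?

5

Molecular formula from the SMILES: C8H8FNO4S.
DoU = (2C + 2 + N − H − X)/2 = (2·8 + 2 + 1 − 8 − 1)/2 = 10/2 = 5.
(Structurally: 1 ring(s) + 4 π bond(s) = 5.)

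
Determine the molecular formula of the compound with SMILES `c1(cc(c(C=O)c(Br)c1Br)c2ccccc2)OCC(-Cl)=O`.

Heavy atoms from the SMILES: 2 Br, 15 C, 1 Cl, 3 O.
Implicit hydrogens by atom environment:
  6 × C (aromatic): 1 H each → 6
  6 × C (aromatic): no H
  3 × O: no H
  2 × Br: no H
  1 × C: 2 H
  1 × C: 1 H
  1 × C: no H
  1 × Cl: no H
  Total hydrogens = 9.
Molecular formula: C15H9Br2ClO3

C15H9Br2ClO3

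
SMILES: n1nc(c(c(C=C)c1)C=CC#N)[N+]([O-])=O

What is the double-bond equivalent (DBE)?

Molecular formula from the SMILES: C9H6N4O2.
DoU = (2C + 2 + N − H − X)/2 = (2·9 + 2 + 4 − 6 − 0)/2 = 18/2 = 9.
(Structurally: 1 ring(s) + 8 π bond(s) = 9.)

9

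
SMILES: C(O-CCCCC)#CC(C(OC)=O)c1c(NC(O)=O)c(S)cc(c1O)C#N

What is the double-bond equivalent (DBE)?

Molecular formula from the SMILES: C18H20N2O6S.
DoU = (2C + 2 + N − H − X)/2 = (2·18 + 2 + 2 − 20 − 0)/2 = 20/2 = 10.
(Structurally: 1 ring(s) + 9 π bond(s) = 10.)

10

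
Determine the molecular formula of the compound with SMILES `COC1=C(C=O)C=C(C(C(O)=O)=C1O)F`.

Heavy atoms from the SMILES: 9 C, 1 F, 5 O.
Implicit hydrogens by atom environment:
  5 × C (aromatic): no H
  3 × O: no H
  2 × O: 1 H each → 2
  1 × C: 3 H
  1 × C (aromatic): 1 H
  1 × C: 1 H
  1 × C: no H
  1 × F: no H
  Total hydrogens = 7.
Molecular formula: C9H7FO5

C9H7FO5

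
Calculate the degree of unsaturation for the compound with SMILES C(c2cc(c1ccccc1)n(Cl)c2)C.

7

Molecular formula from the SMILES: C12H12ClN.
DoU = (2C + 2 + N − H − X)/2 = (2·12 + 2 + 1 − 12 − 1)/2 = 14/2 = 7.
(Structurally: 2 ring(s) + 5 π bond(s) = 7.)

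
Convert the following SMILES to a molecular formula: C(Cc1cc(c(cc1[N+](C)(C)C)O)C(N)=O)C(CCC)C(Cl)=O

C17H26ClN2O3+

Heavy atoms from the SMILES: 17 C, 1 Cl, 2 N, 3 O.
Implicit hydrogens by atom environment:
  4 × C: 3 H each → 12
  4 × C: 2 H each → 8
  4 × C (aromatic): no H
  2 × C (aromatic): 1 H each → 2
  2 × C: no H
  2 × O: no H
  1 × C: 1 H
  1 × Cl: no H
  1 × N: 2 H
  1 × N (charge +1): no H
  1 × O: 1 H
  Total hydrogens = 26.
Net charge +1.
Molecular formula: C17H26ClN2O3+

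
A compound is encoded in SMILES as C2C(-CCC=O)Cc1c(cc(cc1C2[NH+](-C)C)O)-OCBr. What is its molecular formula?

C16H23BrNO3+

Heavy atoms from the SMILES: 1 Br, 16 C, 1 N, 3 O.
Implicit hydrogens by atom environment:
  5 × C: 2 H each → 10
  4 × C (aromatic): no H
  3 × C: 1 H each → 3
  2 × C: 3 H each → 6
  2 × C (aromatic): 1 H each → 2
  2 × O: no H
  1 × Br: no H
  1 × N (charge +1): 1 H
  1 × O: 1 H
  Total hydrogens = 23.
Net charge +1.
Molecular formula: C16H23BrNO3+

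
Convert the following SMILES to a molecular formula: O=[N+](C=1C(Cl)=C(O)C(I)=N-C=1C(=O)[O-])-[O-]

Heavy atoms from the SMILES: 6 C, 1 Cl, 1 I, 2 N, 5 O.
Implicit hydrogens by atom environment:
  5 × C (aromatic): no H
  2 × O: no H
  2 × O (charge -1): no H
  1 × C: no H
  1 × Cl: no H
  1 × I: no H
  1 × N (aromatic): no H
  1 × N (charge +1): no H
  1 × O: 1 H
  Total hydrogens = 1.
Net charge -1.
Molecular formula: C6HClIN2O5-

C6HClIN2O5-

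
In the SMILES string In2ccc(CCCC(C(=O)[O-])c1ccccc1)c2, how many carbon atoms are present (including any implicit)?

15

The symbol for carbon appears 15 times in the SMILES. Lowercase c denotes aromatic carbon and counts toward C.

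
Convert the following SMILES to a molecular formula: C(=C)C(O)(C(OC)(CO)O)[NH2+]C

C7H16NO4+

Heavy atoms from the SMILES: 7 C, 1 N, 4 O.
Implicit hydrogens by atom environment:
  3 × O: 1 H each → 3
  2 × C: 3 H each → 6
  2 × C: 2 H each → 4
  2 × C: no H
  1 × C: 1 H
  1 × N (charge +1): 2 H
  1 × O: no H
  Total hydrogens = 16.
Net charge +1.
Molecular formula: C7H16NO4+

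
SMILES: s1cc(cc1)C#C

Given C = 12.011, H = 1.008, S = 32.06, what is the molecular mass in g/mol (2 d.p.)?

Molecular formula: C6H4S.
M = 6×12.011 + 4×1.008 + 1×32.06 = 108.16 g/mol.

108.16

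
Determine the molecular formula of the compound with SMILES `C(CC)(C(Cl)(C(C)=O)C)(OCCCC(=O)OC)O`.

C12H21ClO5

Heavy atoms from the SMILES: 12 C, 1 Cl, 5 O.
Implicit hydrogens by atom environment:
  4 × C: 3 H each → 12
  4 × C: 2 H each → 8
  4 × C: no H
  4 × O: no H
  1 × Cl: no H
  1 × O: 1 H
  Total hydrogens = 21.
Molecular formula: C12H21ClO5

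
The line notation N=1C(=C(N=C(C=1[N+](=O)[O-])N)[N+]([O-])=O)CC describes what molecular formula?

C6H7N5O4

Heavy atoms from the SMILES: 6 C, 5 N, 4 O.
Implicit hydrogens by atom environment:
  4 × C (aromatic): no H
  2 × N (aromatic): no H
  2 × N (charge +1): no H
  2 × O: no H
  2 × O (charge -1): no H
  1 × C: 3 H
  1 × C: 2 H
  1 × N: 2 H
  Total hydrogens = 7.
Molecular formula: C6H7N5O4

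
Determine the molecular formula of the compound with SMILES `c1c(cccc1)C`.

Heavy atoms from the SMILES: 7 C.
Implicit hydrogens by atom environment:
  5 × C (aromatic): 1 H each → 5
  1 × C: 3 H
  1 × C (aromatic): no H
  Total hydrogens = 8.
Molecular formula: C7H8

C7H8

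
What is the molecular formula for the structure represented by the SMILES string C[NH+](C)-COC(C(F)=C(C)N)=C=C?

C9H16FN2O+

Heavy atoms from the SMILES: 9 C, 1 F, 2 N, 1 O.
Implicit hydrogens by atom environment:
  4 × C: no H
  3 × C: 3 H each → 9
  2 × C: 2 H each → 4
  1 × F: no H
  1 × N: 2 H
  1 × N (charge +1): 1 H
  1 × O: no H
  Total hydrogens = 16.
Net charge +1.
Molecular formula: C9H16FN2O+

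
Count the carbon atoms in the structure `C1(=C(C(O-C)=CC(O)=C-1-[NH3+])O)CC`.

The symbol for carbon appears 9 times in the SMILES.

9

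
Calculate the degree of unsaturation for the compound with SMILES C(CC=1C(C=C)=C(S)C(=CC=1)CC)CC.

5

Molecular formula from the SMILES: C14H20S.
DoU = (2C + 2 + N − H − X)/2 = (2·14 + 2 + 0 − 20 − 0)/2 = 10/2 = 5.
(Structurally: 1 ring(s) + 4 π bond(s) = 5.)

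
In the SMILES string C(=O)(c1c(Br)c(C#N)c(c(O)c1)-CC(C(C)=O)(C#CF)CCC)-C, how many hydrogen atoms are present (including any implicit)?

17

Hydrogens are implicit in SMILES; fill each atom to its normal valence:
  6 × C: no H
  5 × C (aromatic): no H
  3 × C: 3 H each → 9
  3 × C: 2 H each → 6
  2 × O: no H
  1 × Br: no H
  1 × C (aromatic): 1 H
  1 × F: no H
  1 × N: no H
  1 × O: 1 H
  Total hydrogens = 17.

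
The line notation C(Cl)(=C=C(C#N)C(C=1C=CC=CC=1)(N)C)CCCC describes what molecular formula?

C16H19ClN2

Heavy atoms from the SMILES: 16 C, 1 Cl, 2 N.
Implicit hydrogens by atom environment:
  5 × C (aromatic): 1 H each → 5
  5 × C: no H
  3 × C: 2 H each → 6
  2 × C: 3 H each → 6
  1 × C (aromatic): no H
  1 × Cl: no H
  1 × N: 2 H
  1 × N: no H
  Total hydrogens = 19.
Molecular formula: C16H19ClN2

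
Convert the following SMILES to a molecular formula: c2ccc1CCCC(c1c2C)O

Heavy atoms from the SMILES: 11 C, 1 O.
Implicit hydrogens by atom environment:
  3 × C: 2 H each → 6
  3 × C (aromatic): 1 H each → 3
  3 × C (aromatic): no H
  1 × C: 3 H
  1 × C: 1 H
  1 × O: 1 H
  Total hydrogens = 14.
Molecular formula: C11H14O

C11H14O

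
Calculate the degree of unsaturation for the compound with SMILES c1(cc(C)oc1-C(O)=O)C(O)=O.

Molecular formula from the SMILES: C7H6O5.
DoU = (2C + 2 + N − H − X)/2 = (2·7 + 2 + 0 − 6 − 0)/2 = 10/2 = 5.
(Structurally: 1 ring(s) + 4 π bond(s) = 5.)

5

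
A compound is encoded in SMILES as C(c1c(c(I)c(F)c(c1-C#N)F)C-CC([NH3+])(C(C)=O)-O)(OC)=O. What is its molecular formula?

Heavy atoms from the SMILES: 14 C, 2 F, 1 I, 2 N, 4 O.
Implicit hydrogens by atom environment:
  6 × C (aromatic): no H
  4 × C: no H
  3 × O: no H
  2 × C: 3 H each → 6
  2 × C: 2 H each → 4
  2 × F: no H
  1 × I: no H
  1 × N (charge +1): 3 H
  1 × N: no H
  1 × O: 1 H
  Total hydrogens = 14.
Net charge +1.
Molecular formula: C14H14F2IN2O4+

C14H14F2IN2O4+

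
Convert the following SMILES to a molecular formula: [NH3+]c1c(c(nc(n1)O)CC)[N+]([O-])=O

C6H9N4O3+

Heavy atoms from the SMILES: 6 C, 4 N, 3 O.
Implicit hydrogens by atom environment:
  4 × C (aromatic): no H
  2 × N (aromatic): no H
  1 × C: 3 H
  1 × C: 2 H
  1 × N (charge +1): 3 H
  1 × N (charge +1): no H
  1 × O: 1 H
  1 × O: no H
  1 × O (charge -1): no H
  Total hydrogens = 9.
Net charge +1.
Molecular formula: C6H9N4O3+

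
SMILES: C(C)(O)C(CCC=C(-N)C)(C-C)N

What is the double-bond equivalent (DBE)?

Molecular formula from the SMILES: C10H22N2O.
DoU = (2C + 2 + N − H − X)/2 = (2·10 + 2 + 2 − 22 − 0)/2 = 2/2 = 1.
(Structurally: 0 ring(s) + 1 π bond(s) = 1.)

1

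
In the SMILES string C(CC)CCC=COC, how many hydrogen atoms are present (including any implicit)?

16

Hydrogens are implicit in SMILES; fill each atom to its normal valence:
  4 × C: 2 H each → 8
  2 × C: 3 H each → 6
  2 × C: 1 H each → 2
  1 × O: no H
  Total hydrogens = 16.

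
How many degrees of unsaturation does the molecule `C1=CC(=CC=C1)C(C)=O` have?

Molecular formula from the SMILES: C8H8O.
DoU = (2C + 2 + N − H − X)/2 = (2·8 + 2 + 0 − 8 − 0)/2 = 10/2 = 5.
(Structurally: 1 ring(s) + 4 π bond(s) = 5.)

5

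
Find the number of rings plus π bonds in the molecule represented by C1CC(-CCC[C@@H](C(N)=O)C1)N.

Molecular formula from the SMILES: C9H18N2O.
DoU = (2C + 2 + N − H − X)/2 = (2·9 + 2 + 2 − 18 − 0)/2 = 4/2 = 2.
(Structurally: 1 ring(s) + 1 π bond(s) = 2.)

2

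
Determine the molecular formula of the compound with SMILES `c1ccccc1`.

Heavy atoms from the SMILES: 6 C.
Implicit hydrogens by atom environment:
  6 × C (aromatic): 1 H each → 6
  Total hydrogens = 6.
Molecular formula: C6H6

C6H6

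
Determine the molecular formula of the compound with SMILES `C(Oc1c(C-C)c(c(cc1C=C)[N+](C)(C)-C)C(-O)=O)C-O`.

Heavy atoms from the SMILES: 16 C, 1 N, 4 O.
Implicit hydrogens by atom environment:
  5 × C (aromatic): no H
  4 × C: 3 H each → 12
  4 × C: 2 H each → 8
  2 × O: 1 H each → 2
  2 × O: no H
  1 × C (aromatic): 1 H
  1 × C: 1 H
  1 × C: no H
  1 × N (charge +1): no H
  Total hydrogens = 24.
Net charge +1.
Molecular formula: C16H24NO4+

C16H24NO4+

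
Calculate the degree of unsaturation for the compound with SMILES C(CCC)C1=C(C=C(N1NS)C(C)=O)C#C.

Molecular formula from the SMILES: C12H16N2OS.
DoU = (2C + 2 + N − H − X)/2 = (2·12 + 2 + 2 − 16 − 0)/2 = 12/2 = 6.
(Structurally: 1 ring(s) + 5 π bond(s) = 6.)

6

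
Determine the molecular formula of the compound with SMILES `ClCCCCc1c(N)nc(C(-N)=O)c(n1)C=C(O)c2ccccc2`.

C17H19ClN4O2

Heavy atoms from the SMILES: 17 C, 1 Cl, 4 N, 2 O.
Implicit hydrogens by atom environment:
  5 × C (aromatic): 1 H each → 5
  5 × C (aromatic): no H
  4 × C: 2 H each → 8
  2 × C: no H
  2 × N: 2 H each → 4
  2 × N (aromatic): no H
  1 × C: 1 H
  1 × Cl: no H
  1 × O: 1 H
  1 × O: no H
  Total hydrogens = 19.
Molecular formula: C17H19ClN4O2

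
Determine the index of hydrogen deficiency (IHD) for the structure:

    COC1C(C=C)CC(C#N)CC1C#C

Molecular formula from the SMILES: C12H15NO.
DoU = (2C + 2 + N − H − X)/2 = (2·12 + 2 + 1 − 15 − 0)/2 = 12/2 = 6.
(Structurally: 1 ring(s) + 5 π bond(s) = 6.)

6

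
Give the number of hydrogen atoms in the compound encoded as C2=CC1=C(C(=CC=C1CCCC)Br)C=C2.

15

Hydrogens are implicit in SMILES; fill each atom to its normal valence:
  6 × C (aromatic): 1 H each → 6
  4 × C (aromatic): no H
  3 × C: 2 H each → 6
  1 × Br: no H
  1 × C: 3 H
  Total hydrogens = 15.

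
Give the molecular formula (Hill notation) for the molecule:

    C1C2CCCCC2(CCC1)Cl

Heavy atoms from the SMILES: 10 C, 1 Cl.
Implicit hydrogens by atom environment:
  8 × C: 2 H each → 16
  1 × C: 1 H
  1 × C: no H
  1 × Cl: no H
  Total hydrogens = 17.
Molecular formula: C10H17Cl

C10H17Cl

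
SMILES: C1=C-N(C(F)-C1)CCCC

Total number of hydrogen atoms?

14

Hydrogens are implicit in SMILES; fill each atom to its normal valence:
  4 × C: 2 H each → 8
  3 × C: 1 H each → 3
  1 × C: 3 H
  1 × F: no H
  1 × N: no H
  Total hydrogens = 14.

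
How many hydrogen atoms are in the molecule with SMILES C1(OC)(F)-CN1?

Hydrogens are implicit in SMILES; fill each atom to its normal valence:
  1 × C: 3 H
  1 × C: 2 H
  1 × C: no H
  1 × F: no H
  1 × N: 1 H
  1 × O: no H
  Total hydrogens = 6.

6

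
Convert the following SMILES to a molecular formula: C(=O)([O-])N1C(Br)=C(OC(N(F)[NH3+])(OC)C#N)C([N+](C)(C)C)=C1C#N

Heavy atoms from the SMILES: 1 Br, 12 C, 1 F, 6 N, 4 O.
Implicit hydrogens by atom environment:
  4 × C: 3 H each → 12
  4 × C (aromatic): no H
  4 × C: no H
  3 × N: no H
  3 × O: no H
  1 × Br: no H
  1 × F: no H
  1 × N (charge +1): 3 H
  1 × N (aromatic): no H
  1 × N (charge +1): no H
  1 × O (charge -1): no H
  Total hydrogens = 15.
Net charge +1.
Molecular formula: C12H15BrFN6O4+

C12H15BrFN6O4+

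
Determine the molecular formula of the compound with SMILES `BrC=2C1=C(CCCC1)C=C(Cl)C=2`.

Heavy atoms from the SMILES: 1 Br, 10 C, 1 Cl.
Implicit hydrogens by atom environment:
  4 × C: 2 H each → 8
  4 × C (aromatic): no H
  2 × C (aromatic): 1 H each → 2
  1 × Br: no H
  1 × Cl: no H
  Total hydrogens = 10.
Molecular formula: C10H10BrCl

C10H10BrCl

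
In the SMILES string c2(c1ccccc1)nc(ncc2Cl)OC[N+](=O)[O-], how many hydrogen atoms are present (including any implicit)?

Hydrogens are implicit in SMILES; fill each atom to its normal valence:
  6 × C (aromatic): 1 H each → 6
  4 × C (aromatic): no H
  2 × N (aromatic): no H
  2 × O: no H
  1 × C: 2 H
  1 × Cl: no H
  1 × N (charge +1): no H
  1 × O (charge -1): no H
  Total hydrogens = 8.

8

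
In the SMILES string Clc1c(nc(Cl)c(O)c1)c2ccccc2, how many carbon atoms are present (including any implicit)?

11

The symbol for carbon appears 11 times in the SMILES. Lowercase c denotes aromatic carbon and counts toward C.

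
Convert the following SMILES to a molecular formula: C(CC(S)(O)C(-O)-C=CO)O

C6H12O4S

Heavy atoms from the SMILES: 6 C, 4 O, 1 S.
Implicit hydrogens by atom environment:
  4 × O: 1 H each → 4
  3 × C: 1 H each → 3
  2 × C: 2 H each → 4
  1 × C: no H
  1 × S: 1 H
  Total hydrogens = 12.
Molecular formula: C6H12O4S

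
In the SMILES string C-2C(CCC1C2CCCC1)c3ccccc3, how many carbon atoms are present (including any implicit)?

The symbol for carbon appears 16 times in the SMILES. Lowercase c denotes aromatic carbon and counts toward C.

16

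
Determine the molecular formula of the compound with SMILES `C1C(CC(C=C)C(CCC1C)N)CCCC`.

C15H29N

Heavy atoms from the SMILES: 15 C, 1 N.
Implicit hydrogens by atom environment:
  8 × C: 2 H each → 16
  5 × C: 1 H each → 5
  2 × C: 3 H each → 6
  1 × N: 2 H
  Total hydrogens = 29.
Molecular formula: C15H29N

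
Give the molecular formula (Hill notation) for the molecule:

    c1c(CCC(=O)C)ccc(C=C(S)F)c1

C12H13FOS

Heavy atoms from the SMILES: 12 C, 1 F, 1 O, 1 S.
Implicit hydrogens by atom environment:
  4 × C (aromatic): 1 H each → 4
  2 × C: 2 H each → 4
  2 × C: no H
  2 × C (aromatic): no H
  1 × C: 3 H
  1 × C: 1 H
  1 × F: no H
  1 × O: no H
  1 × S: 1 H
  Total hydrogens = 13.
Molecular formula: C12H13FOS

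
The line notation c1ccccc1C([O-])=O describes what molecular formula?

Heavy atoms from the SMILES: 7 C, 2 O.
Implicit hydrogens by atom environment:
  5 × C (aromatic): 1 H each → 5
  1 × C (aromatic): no H
  1 × C: no H
  1 × O: no H
  1 × O (charge -1): no H
  Total hydrogens = 5.
Net charge -1.
Molecular formula: C7H5O2-

C7H5O2-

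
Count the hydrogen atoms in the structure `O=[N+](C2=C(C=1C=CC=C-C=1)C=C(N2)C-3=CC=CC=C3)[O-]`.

Hydrogens are implicit in SMILES; fill each atom to its normal valence:
  11 × C (aromatic): 1 H each → 11
  5 × C (aromatic): no H
  1 × N (aromatic): 1 H
  1 × N (charge +1): no H
  1 × O: no H
  1 × O (charge -1): no H
  Total hydrogens = 12.

12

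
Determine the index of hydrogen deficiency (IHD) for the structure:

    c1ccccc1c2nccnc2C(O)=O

Molecular formula from the SMILES: C11H8N2O2.
DoU = (2C + 2 + N − H − X)/2 = (2·11 + 2 + 2 − 8 − 0)/2 = 18/2 = 9.
(Structurally: 2 ring(s) + 7 π bond(s) = 9.)

9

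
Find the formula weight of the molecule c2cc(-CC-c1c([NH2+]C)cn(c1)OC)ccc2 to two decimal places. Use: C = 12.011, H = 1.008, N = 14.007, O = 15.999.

Molecular formula: C14H19N2O+.
M = 14×12.011 + 19×1.008 + 2×14.007 + 1×15.999 = 231.32 g/mol.

231.32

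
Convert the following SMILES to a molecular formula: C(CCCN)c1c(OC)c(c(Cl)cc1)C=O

Heavy atoms from the SMILES: 12 C, 1 Cl, 1 N, 2 O.
Implicit hydrogens by atom environment:
  4 × C: 2 H each → 8
  4 × C (aromatic): no H
  2 × C (aromatic): 1 H each → 2
  2 × O: no H
  1 × C: 3 H
  1 × C: 1 H
  1 × Cl: no H
  1 × N: 2 H
  Total hydrogens = 16.
Molecular formula: C12H16ClNO2

C12H16ClNO2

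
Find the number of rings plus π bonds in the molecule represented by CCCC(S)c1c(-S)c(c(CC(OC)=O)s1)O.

Molecular formula from the SMILES: C11H16O3S3.
DoU = (2C + 2 + N − H − X)/2 = (2·11 + 2 + 0 − 16 − 0)/2 = 8/2 = 4.
(Structurally: 1 ring(s) + 3 π bond(s) = 4.)

4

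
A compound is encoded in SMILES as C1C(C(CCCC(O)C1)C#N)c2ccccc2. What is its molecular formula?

Heavy atoms from the SMILES: 15 C, 1 N, 1 O.
Implicit hydrogens by atom environment:
  5 × C: 2 H each → 10
  5 × C (aromatic): 1 H each → 5
  3 × C: 1 H each → 3
  1 × C: no H
  1 × C (aromatic): no H
  1 × N: no H
  1 × O: 1 H
  Total hydrogens = 19.
Molecular formula: C15H19NO

C15H19NO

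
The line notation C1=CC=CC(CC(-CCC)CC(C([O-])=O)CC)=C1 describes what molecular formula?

Heavy atoms from the SMILES: 16 C, 2 O.
Implicit hydrogens by atom environment:
  5 × C: 2 H each → 10
  5 × C (aromatic): 1 H each → 5
  2 × C: 3 H each → 6
  2 × C: 1 H each → 2
  1 × C: no H
  1 × C (aromatic): no H
  1 × O: no H
  1 × O (charge -1): no H
  Total hydrogens = 23.
Net charge -1.
Molecular formula: C16H23O2-

C16H23O2-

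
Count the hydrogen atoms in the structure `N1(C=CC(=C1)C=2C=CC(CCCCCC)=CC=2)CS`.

Hydrogens are implicit in SMILES; fill each atom to its normal valence:
  7 × C (aromatic): 1 H each → 7
  6 × C: 2 H each → 12
  3 × C (aromatic): no H
  1 × C: 3 H
  1 × N (aromatic): no H
  1 × S: 1 H
  Total hydrogens = 23.

23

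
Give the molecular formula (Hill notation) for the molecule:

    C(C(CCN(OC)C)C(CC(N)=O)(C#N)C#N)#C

Heavy atoms from the SMILES: 12 C, 4 N, 2 O.
Implicit hydrogens by atom environment:
  5 × C: no H
  3 × C: 2 H each → 6
  3 × N: no H
  2 × C: 3 H each → 6
  2 × C: 1 H each → 2
  2 × O: no H
  1 × N: 2 H
  Total hydrogens = 16.
Molecular formula: C12H16N4O2

C12H16N4O2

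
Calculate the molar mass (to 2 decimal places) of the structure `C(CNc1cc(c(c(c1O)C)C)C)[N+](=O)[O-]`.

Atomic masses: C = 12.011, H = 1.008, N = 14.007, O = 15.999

Molecular formula: C11H16N2O3.
M = 11×12.011 + 16×1.008 + 2×14.007 + 3×15.999 = 224.26 g/mol.

224.26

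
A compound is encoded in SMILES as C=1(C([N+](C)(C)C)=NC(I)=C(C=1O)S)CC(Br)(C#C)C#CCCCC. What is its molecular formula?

C18H23BrIN2OS+

Heavy atoms from the SMILES: 1 Br, 18 C, 1 I, 2 N, 1 O, 1 S.
Implicit hydrogens by atom environment:
  5 × C (aromatic): no H
  4 × C: 3 H each → 12
  4 × C: 2 H each → 8
  4 × C: no H
  1 × Br: no H
  1 × C: 1 H
  1 × I: no H
  1 × N (aromatic): no H
  1 × N (charge +1): no H
  1 × O: 1 H
  1 × S: 1 H
  Total hydrogens = 23.
Net charge +1.
Molecular formula: C18H23BrIN2OS+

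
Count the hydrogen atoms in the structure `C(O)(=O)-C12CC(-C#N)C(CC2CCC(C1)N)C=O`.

18

Hydrogens are implicit in SMILES; fill each atom to its normal valence:
  5 × C: 2 H each → 10
  5 × C: 1 H each → 5
  3 × C: no H
  2 × O: no H
  1 × N: 2 H
  1 × N: no H
  1 × O: 1 H
  Total hydrogens = 18.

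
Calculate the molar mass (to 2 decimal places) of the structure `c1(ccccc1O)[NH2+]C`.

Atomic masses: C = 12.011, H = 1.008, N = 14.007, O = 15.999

Molecular formula: C7H10NO+.
M = 7×12.011 + 10×1.008 + 1×14.007 + 1×15.999 = 124.16 g/mol.

124.16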